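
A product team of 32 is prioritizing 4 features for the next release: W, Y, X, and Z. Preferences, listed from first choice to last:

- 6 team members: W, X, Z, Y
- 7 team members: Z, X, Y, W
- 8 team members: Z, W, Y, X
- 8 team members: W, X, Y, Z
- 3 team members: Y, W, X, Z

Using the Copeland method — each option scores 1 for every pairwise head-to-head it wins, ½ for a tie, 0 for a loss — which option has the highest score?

W

W: beats Y, X, and Z → score 3.
Y: loses to W, X, and Z → score 0.
X: beats Y and Z; loses to W → score 2.
Z: beats Y; loses to W and X → score 1.
W has the best pairwise record.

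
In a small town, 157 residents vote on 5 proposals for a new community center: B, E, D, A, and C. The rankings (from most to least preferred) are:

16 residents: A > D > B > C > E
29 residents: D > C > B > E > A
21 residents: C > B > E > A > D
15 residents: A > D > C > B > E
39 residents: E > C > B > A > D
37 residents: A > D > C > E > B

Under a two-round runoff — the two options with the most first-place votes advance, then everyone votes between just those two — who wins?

E

Round 1 first-place votes: B 0, E 39, D 29, A 68, C 21.
A and E advance.
Runoff: A is preferred to E by 68 voters; E by 89.
E wins the runoff.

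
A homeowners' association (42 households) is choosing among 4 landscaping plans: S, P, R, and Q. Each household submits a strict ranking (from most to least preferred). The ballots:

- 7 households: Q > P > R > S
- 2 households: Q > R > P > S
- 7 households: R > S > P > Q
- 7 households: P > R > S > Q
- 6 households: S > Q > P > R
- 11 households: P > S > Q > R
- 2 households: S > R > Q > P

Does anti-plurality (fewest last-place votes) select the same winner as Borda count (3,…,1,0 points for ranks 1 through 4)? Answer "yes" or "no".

yes

Anti-plurality — last-place votes: S 9, P 2, R 17, Q 14. Winner: P.
Borda — scores: S 67, P 83, R 50, Q 52. Winner: P.
The two methods agree.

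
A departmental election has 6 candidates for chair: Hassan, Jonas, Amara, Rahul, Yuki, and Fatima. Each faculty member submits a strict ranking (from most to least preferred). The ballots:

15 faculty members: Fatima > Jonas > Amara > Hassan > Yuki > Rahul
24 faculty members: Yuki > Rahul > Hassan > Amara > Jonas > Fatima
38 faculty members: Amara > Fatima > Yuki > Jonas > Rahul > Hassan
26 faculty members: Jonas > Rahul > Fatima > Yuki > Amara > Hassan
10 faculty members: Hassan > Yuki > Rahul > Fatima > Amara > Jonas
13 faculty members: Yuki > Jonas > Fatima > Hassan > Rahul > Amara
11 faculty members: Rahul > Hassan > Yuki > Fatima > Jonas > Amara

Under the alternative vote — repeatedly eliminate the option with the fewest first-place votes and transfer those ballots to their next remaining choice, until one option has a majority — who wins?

Yuki

Round 1: Hassan 10, Jonas 26, Amara 38, Rahul 11, Yuki 37, Fatima 15. Eliminate Hassan.
Round 2: Jonas 26, Amara 38, Rahul 11, Yuki 47, Fatima 15. Eliminate Rahul.
Round 3: Jonas 26, Amara 38, Yuki 58, Fatima 15. Eliminate Fatima.
Round 4: Jonas 41, Amara 38, Yuki 58. Eliminate Amara.
Round 5: Jonas 41, Yuki 96. Yuki has a majority.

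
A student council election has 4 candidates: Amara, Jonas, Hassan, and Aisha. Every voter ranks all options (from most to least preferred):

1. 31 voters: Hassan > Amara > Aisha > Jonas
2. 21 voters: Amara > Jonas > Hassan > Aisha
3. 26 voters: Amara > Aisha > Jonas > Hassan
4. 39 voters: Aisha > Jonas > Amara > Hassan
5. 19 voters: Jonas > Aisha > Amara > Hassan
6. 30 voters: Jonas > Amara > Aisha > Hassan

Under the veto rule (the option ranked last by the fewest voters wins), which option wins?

Amara

Last-place votes: Amara 0, Jonas 31, Hassan 114, Aisha 21.
Amara is ranked last by the fewest voters, so Amara wins.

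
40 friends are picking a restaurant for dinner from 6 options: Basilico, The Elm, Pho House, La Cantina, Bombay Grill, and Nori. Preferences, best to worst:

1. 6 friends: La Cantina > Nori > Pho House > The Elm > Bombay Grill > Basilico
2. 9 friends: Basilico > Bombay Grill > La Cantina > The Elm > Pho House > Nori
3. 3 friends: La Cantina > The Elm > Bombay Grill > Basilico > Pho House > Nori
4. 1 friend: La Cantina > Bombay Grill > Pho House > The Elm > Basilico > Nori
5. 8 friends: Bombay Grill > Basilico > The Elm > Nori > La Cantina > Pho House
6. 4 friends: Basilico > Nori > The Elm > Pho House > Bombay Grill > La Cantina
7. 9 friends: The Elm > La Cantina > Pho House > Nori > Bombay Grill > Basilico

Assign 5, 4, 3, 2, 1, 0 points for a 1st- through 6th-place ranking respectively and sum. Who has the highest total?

The Elm

Basilico: 6·0 + 9·5 + 3·2 + 1·1 + 8·4 + 4·5 + 9·0 = 104
The Elm: 6·2 + 9·2 + 3·4 + 1·2 + 8·3 + 4·3 + 9·5 = 125
Pho House: 6·3 + 9·1 + 3·1 + 1·3 + 8·0 + 4·2 + 9·3 = 68
La Cantina: 6·5 + 9·3 + 3·5 + 1·5 + 8·1 + 4·0 + 9·4 = 121
Bombay Grill: 6·1 + 9·4 + 3·3 + 1·4 + 8·5 + 4·1 + 9·1 = 108
Nori: 6·4 + 9·0 + 3·0 + 1·0 + 8·2 + 4·4 + 9·2 = 74
The Elm has the highest Borda score (125).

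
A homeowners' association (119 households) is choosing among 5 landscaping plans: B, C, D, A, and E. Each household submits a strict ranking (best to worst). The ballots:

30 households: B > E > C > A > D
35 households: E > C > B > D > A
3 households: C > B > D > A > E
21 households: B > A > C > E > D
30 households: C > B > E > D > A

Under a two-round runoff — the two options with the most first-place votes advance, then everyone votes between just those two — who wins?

B

Round 1 first-place votes: B 51, C 33, D 0, A 0, E 35.
B and E advance.
Runoff: B is preferred to E by 84 voters; E by 35.
B wins the runoff.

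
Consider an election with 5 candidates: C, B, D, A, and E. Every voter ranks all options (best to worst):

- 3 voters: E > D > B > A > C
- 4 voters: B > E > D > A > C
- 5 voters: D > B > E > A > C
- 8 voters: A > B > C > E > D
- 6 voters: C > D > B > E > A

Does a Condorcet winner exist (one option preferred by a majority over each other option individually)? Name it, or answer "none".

none

Checking pairwise contests:
B beats C 20–6.
D beats B 14–12.
C beats D 14–12.
B beats A 18–8.
C beats E 14–12.
Every option loses at least one head-to-head, so there is no Condorcet winner.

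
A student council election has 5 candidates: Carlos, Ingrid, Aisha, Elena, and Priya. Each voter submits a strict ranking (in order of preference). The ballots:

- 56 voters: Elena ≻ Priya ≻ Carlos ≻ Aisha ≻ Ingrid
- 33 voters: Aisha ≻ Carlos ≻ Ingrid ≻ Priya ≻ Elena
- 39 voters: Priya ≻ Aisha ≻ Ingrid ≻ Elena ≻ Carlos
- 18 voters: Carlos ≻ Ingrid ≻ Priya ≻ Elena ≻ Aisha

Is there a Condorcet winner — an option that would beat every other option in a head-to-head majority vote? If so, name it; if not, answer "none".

Priya

Priya vs Carlos: 95–51 for Priya.
Priya vs Ingrid: 95–51 for Priya.
Priya vs Aisha: 113–33 for Priya.
Priya vs Elena: 90–56 for Priya.
Priya beats every other option head-to-head.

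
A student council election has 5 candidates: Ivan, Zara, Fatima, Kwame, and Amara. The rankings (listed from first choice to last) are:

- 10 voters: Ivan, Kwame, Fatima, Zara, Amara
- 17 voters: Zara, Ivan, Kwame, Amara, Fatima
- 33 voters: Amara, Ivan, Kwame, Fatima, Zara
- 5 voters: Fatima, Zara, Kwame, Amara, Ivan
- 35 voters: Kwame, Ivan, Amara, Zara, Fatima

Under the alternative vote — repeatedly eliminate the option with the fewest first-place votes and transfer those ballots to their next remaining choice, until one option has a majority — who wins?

Kwame

Round 1: Ivan 10, Zara 17, Fatima 5, Kwame 35, Amara 33. Eliminate Fatima.
Round 2: Ivan 10, Zara 22, Kwame 35, Amara 33. Eliminate Ivan.
Round 3: Zara 22, Kwame 45, Amara 33. Eliminate Zara.
Round 4: Kwame 67, Amara 33. Kwame has a majority.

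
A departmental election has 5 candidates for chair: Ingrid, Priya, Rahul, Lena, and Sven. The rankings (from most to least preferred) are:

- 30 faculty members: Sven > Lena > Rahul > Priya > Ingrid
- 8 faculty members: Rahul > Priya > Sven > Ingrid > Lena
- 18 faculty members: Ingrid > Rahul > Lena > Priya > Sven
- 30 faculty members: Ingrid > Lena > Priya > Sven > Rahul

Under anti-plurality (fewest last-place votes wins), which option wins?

Priya

Last-place votes: Ingrid 30, Priya 0, Rahul 30, Lena 8, Sven 18.
Priya is ranked last by the fewest voters, so Priya wins.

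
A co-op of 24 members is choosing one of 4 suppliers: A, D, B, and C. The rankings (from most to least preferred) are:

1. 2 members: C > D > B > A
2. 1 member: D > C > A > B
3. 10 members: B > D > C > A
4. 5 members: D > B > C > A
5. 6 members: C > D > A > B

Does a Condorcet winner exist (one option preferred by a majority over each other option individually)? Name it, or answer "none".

D

D vs A: 24–0 for D.
D vs B: 14–10 for D.
D vs C: 16–8 for D.
D beats every other option head-to-head.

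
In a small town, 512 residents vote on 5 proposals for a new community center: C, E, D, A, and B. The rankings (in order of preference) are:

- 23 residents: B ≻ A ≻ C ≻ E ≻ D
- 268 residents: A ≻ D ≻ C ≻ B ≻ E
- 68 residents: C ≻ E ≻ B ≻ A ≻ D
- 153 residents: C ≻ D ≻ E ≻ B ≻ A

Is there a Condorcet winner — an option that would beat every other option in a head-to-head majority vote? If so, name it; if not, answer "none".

A

A vs C: 291–221 for A.
A vs E: 291–221 for A.
A vs D: 359–153 for A.
A vs B: 268–244 for A.
A beats every other option head-to-head.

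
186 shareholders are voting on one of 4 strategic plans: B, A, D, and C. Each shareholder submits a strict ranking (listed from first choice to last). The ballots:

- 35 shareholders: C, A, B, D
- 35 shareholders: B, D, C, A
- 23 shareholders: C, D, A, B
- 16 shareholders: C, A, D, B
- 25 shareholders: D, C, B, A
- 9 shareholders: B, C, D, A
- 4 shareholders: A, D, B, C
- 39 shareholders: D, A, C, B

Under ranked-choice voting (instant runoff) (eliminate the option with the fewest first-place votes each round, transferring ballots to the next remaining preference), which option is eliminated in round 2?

B

Round 1: B 44, A 4, D 64, C 74. Eliminate A.
Round 2: B 44, D 68, C 74. Eliminate B.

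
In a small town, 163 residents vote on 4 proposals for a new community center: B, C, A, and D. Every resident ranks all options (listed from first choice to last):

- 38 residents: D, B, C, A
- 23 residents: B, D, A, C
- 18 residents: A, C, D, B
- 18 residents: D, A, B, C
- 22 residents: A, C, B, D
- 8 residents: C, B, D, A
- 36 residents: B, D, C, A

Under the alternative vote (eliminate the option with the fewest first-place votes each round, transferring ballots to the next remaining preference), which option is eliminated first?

C

Round 1: B 59, C 8, A 40, D 56. Eliminate C.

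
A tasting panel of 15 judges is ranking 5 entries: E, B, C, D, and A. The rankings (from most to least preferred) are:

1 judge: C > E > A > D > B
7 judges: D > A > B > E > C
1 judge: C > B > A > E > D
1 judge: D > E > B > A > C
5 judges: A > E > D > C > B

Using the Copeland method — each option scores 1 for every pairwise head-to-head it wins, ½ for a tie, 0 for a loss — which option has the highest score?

D

E: beats C; loses to B, D, and A → score 1.
B: beats E and C; loses to D and A → score 2.
C: loses to E, B, D, and A → score 0.
D: beats E, B, C, and A → score 4.
A: beats E, B, and C; loses to D → score 3.
D has the best pairwise record.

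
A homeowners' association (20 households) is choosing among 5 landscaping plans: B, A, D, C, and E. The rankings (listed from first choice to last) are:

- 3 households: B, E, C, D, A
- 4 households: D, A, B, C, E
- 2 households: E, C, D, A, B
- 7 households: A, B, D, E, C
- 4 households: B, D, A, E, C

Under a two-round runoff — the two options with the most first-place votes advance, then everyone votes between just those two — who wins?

Round 1 first-place votes: B 7, A 7, D 4, C 0, E 2.
A and B advance.
Runoff: A is preferred to B by 13 voters; B by 7.
A wins the runoff.

A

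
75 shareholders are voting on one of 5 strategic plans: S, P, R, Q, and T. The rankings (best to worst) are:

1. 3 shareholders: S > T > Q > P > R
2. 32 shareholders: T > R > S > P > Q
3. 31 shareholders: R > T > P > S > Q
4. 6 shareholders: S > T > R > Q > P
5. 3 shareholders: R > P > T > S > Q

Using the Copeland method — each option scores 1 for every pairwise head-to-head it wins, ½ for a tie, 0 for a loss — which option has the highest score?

T

S: beats P and Q; loses to R and T → score 2.
P: beats Q; loses to S, R, and T → score 1.
R: beats S, P, and Q; loses to T → score 3.
Q: loses to S, P, R, and T → score 0.
T: beats S, P, R, and Q → score 4.
T has the best pairwise record.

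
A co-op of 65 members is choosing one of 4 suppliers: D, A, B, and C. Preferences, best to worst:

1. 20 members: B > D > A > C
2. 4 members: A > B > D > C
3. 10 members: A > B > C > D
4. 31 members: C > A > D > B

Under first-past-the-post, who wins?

First-place votes: D 0, A 14, B 20, C 31.
C has the most first-place votes.

C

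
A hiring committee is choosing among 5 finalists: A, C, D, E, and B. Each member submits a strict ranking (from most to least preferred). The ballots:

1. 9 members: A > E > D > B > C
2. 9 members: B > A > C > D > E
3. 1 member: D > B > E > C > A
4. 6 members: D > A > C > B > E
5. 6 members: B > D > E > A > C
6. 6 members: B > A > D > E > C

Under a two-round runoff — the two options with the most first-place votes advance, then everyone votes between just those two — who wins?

Round 1 first-place votes: A 9, C 0, D 7, E 0, B 21.
B and A advance.
Runoff: B is preferred to A by 22 voters; A by 15.
B wins the runoff.

B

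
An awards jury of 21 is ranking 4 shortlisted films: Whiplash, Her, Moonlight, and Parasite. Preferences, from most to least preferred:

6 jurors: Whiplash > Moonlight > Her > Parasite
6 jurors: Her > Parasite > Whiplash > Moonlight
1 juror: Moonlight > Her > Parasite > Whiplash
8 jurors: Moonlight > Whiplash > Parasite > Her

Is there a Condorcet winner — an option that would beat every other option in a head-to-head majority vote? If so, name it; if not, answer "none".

Whiplash vs Her: 14–7 for Whiplash.
Whiplash vs Moonlight: 12–9 for Whiplash.
Whiplash vs Parasite: 14–7 for Whiplash.
Whiplash beats every other option head-to-head.

Whiplash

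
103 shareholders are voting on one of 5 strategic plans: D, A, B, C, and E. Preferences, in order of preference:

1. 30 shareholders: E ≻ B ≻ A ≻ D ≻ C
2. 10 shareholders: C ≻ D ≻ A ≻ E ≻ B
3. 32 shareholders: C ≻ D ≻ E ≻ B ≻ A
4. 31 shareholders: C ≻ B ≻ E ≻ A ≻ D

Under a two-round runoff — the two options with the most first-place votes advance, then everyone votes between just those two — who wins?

C

Round 1 first-place votes: D 0, A 0, B 0, C 73, E 30.
C and E advance.
Runoff: C is preferred to E by 73 voters; E by 30.
C wins the runoff.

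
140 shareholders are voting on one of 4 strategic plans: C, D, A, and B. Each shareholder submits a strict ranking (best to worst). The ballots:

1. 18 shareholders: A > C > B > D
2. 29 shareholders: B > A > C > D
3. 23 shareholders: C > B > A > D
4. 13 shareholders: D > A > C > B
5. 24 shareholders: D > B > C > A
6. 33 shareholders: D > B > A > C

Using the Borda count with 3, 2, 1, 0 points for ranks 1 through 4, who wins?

B

C: 18·2 + 29·1 + 23·3 + 13·1 + 24·1 + 33·0 = 171
D: 18·0 + 29·0 + 23·0 + 13·3 + 24·3 + 33·3 = 210
A: 18·3 + 29·2 + 23·1 + 13·2 + 24·0 + 33·1 = 194
B: 18·1 + 29·3 + 23·2 + 13·0 + 24·2 + 33·2 = 265
B has the highest Borda score (265).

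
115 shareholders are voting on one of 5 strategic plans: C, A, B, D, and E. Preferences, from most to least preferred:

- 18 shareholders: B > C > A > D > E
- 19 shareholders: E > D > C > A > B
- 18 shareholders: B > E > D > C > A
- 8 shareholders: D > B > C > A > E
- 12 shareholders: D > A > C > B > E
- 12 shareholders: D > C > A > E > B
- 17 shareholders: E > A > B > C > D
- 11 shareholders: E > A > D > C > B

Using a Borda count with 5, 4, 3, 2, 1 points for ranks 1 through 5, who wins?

D

C: 18·4 + 19·3 + 18·2 + 8·3 + 12·3 + 12·4 + 17·2 + 11·2 = 329
A: 18·3 + 19·2 + 18·1 + 8·2 + 12·4 + 12·3 + 17·4 + 11·4 = 322
B: 18·5 + 19·1 + 18·5 + 8·4 + 12·2 + 12·1 + 17·3 + 11·1 = 329
D: 18·2 + 19·4 + 18·3 + 8·5 + 12·5 + 12·5 + 17·1 + 11·3 = 376
E: 18·1 + 19·5 + 18·4 + 8·1 + 12·1 + 12·2 + 17·5 + 11·5 = 369
D has the highest Borda score (376).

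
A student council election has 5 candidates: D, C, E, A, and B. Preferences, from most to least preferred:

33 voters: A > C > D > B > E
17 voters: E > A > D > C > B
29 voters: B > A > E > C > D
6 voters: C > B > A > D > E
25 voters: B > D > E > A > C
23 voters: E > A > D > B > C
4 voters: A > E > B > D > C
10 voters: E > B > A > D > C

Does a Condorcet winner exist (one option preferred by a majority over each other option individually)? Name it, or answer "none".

none

Checking pairwise contests:
E beats D 83–64.
D beats C 79–68.
B beats E 93–54.
E beats A 75–72.
A beats B 77–70.
Every option loses at least one head-to-head, so there is no Condorcet winner.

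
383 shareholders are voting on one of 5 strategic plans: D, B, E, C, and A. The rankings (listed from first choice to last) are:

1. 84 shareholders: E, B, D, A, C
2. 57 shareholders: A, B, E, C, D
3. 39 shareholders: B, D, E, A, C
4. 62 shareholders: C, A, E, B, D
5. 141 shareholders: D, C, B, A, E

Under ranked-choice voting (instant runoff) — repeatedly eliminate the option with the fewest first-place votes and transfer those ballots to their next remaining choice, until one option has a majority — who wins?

Round 1: D 141, B 39, E 84, C 62, A 57. Eliminate B.
Round 2: D 180, E 84, C 62, A 57. Eliminate A.
Round 3: D 180, E 141, C 62. Eliminate C.
Round 4: D 180, E 203. E has a majority.

E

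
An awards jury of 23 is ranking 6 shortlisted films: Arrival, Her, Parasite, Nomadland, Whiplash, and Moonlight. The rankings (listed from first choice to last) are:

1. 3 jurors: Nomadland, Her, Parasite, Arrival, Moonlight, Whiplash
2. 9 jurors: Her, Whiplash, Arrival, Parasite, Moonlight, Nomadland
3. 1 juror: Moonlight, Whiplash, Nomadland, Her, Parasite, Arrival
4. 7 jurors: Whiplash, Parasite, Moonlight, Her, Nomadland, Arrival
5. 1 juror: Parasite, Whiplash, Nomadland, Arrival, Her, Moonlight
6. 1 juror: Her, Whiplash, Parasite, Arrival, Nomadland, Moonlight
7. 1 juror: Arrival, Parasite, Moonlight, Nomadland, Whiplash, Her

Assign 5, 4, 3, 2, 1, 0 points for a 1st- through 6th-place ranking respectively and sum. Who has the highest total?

Arrival: 3·2 + 9·3 + 1·0 + 7·0 + 1·2 + 1·2 + 1·5 = 42
Her: 3·4 + 9·5 + 1·2 + 7·2 + 1·1 + 1·5 + 1·0 = 79
Parasite: 3·3 + 9·2 + 1·1 + 7·4 + 1·5 + 1·3 + 1·4 = 68
Nomadland: 3·5 + 9·0 + 1·3 + 7·1 + 1·3 + 1·1 + 1·2 = 31
Whiplash: 3·0 + 9·4 + 1·4 + 7·5 + 1·4 + 1·4 + 1·1 = 84
Moonlight: 3·1 + 9·1 + 1·5 + 7·3 + 1·0 + 1·0 + 1·3 = 41
Whiplash has the highest Borda score (84).

Whiplash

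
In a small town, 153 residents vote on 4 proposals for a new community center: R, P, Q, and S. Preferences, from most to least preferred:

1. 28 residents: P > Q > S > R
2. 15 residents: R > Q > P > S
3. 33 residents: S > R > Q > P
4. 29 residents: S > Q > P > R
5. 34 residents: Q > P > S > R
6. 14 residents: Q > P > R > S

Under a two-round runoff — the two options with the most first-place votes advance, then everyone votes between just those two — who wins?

Q

Round 1 first-place votes: R 15, P 28, Q 48, S 62.
S and Q advance.
Runoff: S is preferred to Q by 62 voters; Q by 91.
Q wins the runoff.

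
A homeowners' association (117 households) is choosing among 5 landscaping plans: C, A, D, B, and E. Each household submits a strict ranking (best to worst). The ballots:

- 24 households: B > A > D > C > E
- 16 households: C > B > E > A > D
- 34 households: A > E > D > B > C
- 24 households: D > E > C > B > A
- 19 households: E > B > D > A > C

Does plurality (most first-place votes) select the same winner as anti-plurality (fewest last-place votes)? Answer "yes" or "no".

no

Plurality — first-place votes: C 16, A 34, D 24, B 24, E 19. Winner: A.
Anti-plurality — last-place votes: C 53, A 24, D 16, B 0, E 24. Winner: B.
The two methods disagree.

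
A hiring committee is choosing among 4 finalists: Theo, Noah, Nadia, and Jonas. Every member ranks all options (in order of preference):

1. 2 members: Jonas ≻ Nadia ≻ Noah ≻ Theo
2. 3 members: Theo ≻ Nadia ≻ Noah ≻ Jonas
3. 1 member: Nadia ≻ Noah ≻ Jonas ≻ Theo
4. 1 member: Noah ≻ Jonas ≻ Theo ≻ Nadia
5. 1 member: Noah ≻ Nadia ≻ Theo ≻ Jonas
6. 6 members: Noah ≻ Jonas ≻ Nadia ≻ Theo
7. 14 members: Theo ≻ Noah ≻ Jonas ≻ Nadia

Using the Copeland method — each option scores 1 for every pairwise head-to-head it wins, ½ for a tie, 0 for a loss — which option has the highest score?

Theo: beats Noah, Nadia, and Jonas → score 3.
Noah: beats Nadia and Jonas; loses to Theo → score 2.
Nadia: loses to Theo, Noah, and Jonas → score 0.
Jonas: beats Nadia; loses to Theo and Noah → score 1.
Theo has the best pairwise record.

Theo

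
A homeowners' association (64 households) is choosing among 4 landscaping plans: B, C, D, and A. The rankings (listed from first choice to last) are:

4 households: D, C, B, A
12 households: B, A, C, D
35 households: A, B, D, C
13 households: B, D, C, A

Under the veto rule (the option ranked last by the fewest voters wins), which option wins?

Last-place votes: B 0, C 35, D 12, A 17.
B is ranked last by the fewest voters, so B wins.

B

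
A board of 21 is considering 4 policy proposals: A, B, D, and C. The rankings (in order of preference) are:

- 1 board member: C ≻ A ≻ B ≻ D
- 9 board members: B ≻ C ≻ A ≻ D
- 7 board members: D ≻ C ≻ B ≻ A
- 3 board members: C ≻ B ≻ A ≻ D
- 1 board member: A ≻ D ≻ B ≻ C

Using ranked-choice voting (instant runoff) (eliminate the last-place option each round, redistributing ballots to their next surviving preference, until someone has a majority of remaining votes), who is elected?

Round 1: A 1, B 9, D 7, C 4. Eliminate A.
Round 2: B 9, D 8, C 4. Eliminate C.
Round 3: B 13, D 8. B has a majority.

B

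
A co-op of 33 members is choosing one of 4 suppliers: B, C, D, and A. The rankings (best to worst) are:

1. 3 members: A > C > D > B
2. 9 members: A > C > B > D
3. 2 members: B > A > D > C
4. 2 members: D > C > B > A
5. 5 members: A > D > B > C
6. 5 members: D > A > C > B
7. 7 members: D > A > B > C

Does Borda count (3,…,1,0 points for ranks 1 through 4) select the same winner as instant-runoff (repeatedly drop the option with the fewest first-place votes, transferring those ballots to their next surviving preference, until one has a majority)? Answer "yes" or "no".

yes

Borda — scores: B 29, C 33, D 57, A 79. Winner: A.
Instant-runoff — R1 B 2, C 0, D 14, A 17 (A winner). Winner: A.
The two methods agree.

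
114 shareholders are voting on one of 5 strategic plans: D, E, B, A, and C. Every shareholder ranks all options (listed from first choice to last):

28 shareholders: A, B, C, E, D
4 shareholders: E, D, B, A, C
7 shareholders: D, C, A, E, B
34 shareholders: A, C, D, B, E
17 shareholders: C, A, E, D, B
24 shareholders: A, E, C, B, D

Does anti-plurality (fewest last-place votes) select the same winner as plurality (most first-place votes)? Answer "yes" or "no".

yes

Anti-plurality — last-place votes: D 52, E 34, B 24, A 0, C 4. Winner: A.
Plurality — first-place votes: D 7, E 4, B 0, A 86, C 17. Winner: A.
The two methods agree.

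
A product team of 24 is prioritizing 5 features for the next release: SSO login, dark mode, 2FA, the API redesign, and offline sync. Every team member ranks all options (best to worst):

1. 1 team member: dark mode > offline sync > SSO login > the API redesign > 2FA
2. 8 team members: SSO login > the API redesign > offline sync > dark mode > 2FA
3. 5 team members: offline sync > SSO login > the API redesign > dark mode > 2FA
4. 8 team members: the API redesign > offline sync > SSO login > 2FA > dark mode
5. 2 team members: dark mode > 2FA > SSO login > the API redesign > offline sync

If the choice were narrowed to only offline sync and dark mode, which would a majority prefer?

Voters preferring offline sync to dark mode: 21; preferring dark mode to offline sync: 3.
offline sync wins the head-to-head.

offline sync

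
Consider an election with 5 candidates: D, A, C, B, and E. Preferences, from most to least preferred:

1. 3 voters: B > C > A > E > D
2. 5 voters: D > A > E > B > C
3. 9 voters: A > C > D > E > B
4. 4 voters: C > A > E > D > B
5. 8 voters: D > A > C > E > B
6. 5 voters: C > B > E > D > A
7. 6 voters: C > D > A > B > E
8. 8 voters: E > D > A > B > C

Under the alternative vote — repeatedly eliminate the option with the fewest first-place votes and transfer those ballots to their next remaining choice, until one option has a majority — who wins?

Round 1: D 13, A 9, C 15, B 3, E 8. Eliminate B.
Round 2: D 13, A 9, C 18, E 8. Eliminate E.
Round 3: D 21, A 9, C 18. Eliminate A.
Round 4: D 21, C 27. C has a majority.

C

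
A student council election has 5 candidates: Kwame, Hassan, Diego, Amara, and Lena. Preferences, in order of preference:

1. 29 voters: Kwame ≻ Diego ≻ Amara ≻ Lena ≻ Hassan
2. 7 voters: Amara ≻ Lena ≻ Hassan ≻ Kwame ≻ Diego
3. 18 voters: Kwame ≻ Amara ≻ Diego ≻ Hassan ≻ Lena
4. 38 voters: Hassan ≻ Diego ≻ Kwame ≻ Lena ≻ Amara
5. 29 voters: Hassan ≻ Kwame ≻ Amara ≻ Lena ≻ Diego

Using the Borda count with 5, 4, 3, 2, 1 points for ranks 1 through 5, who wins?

Kwame

Kwame: 29·5 + 7·2 + 18·5 + 38·3 + 29·4 = 479
Hassan: 29·1 + 7·3 + 18·2 + 38·5 + 29·5 = 421
Diego: 29·4 + 7·1 + 18·3 + 38·4 + 29·1 = 358
Amara: 29·3 + 7·5 + 18·4 + 38·1 + 29·3 = 319
Lena: 29·2 + 7·4 + 18·1 + 38·2 + 29·2 = 238
Kwame has the highest Borda score (479).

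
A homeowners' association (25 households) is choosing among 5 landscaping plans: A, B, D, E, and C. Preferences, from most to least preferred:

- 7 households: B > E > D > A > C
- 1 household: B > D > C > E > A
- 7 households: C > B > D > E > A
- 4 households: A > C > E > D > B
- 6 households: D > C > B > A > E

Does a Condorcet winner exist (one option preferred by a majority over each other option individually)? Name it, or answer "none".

Checking pairwise contests:
B beats A 21–4.
C beats B 17–8.
B beats D 15–10.
B beats E 21–4.
D beats C 14–11.
Every option loses at least one head-to-head, so there is no Condorcet winner.

none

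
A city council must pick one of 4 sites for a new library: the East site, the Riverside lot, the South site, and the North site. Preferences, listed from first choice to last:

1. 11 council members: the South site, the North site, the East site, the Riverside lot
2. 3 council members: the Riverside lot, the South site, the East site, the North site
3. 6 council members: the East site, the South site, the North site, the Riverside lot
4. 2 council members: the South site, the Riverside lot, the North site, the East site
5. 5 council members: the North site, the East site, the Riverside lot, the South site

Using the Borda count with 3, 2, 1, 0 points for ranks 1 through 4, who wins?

the South site

the East site: 11·1 + 3·1 + 6·3 + 2·0 + 5·2 = 42
the Riverside lot: 11·0 + 3·3 + 6·0 + 2·2 + 5·1 = 18
the South site: 11·3 + 3·2 + 6·2 + 2·3 + 5·0 = 57
the North site: 11·2 + 3·0 + 6·1 + 2·1 + 5·3 = 45
the South site has the highest Borda score (57).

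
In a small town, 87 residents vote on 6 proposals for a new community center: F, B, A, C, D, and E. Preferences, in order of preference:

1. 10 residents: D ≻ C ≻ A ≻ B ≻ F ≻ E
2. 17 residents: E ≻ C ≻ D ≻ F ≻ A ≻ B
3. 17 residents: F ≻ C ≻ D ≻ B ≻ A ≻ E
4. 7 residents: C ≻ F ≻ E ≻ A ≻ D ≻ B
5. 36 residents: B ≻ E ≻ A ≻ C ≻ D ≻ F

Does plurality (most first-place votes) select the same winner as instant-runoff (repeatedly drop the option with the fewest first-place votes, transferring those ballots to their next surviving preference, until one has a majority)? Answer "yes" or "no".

Plurality — first-place votes: F 17, B 36, A 0, C 7, D 10, E 17. Winner: B.
Instant-runoff — R1 F 17, B 36, A 0, C 7, D 10, E 17 (A out); R2 F 17, B 36, C 7, D 10, E 17 (C out); R3 F 24, B 36, D 10, E 17 (D out); R4 F 24, B 46, E 17 (B winner). Winner: B.
The two methods agree.

yes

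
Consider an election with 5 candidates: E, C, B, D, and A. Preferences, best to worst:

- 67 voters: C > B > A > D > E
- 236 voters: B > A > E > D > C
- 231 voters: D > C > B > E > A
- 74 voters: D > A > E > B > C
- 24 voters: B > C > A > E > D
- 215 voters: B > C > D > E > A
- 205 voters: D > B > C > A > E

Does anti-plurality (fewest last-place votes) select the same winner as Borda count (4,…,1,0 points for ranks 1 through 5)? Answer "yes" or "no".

yes

Anti-plurality — last-place votes: E 272, C 310, B 0, D 24, A 446. Winner: B.
Borda — scores: E 1090, C 2088, B 3252, D 2773, A 1317. Winner: B.
The two methods agree.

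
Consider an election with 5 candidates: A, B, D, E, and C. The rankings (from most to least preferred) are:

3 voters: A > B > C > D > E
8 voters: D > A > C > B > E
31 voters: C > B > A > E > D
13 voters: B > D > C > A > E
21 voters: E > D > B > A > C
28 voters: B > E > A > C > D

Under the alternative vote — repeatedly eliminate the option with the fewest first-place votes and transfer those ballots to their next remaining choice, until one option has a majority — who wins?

Round 1: A 3, B 41, D 8, E 21, C 31. Eliminate A.
Round 2: B 44, D 8, E 21, C 31. Eliminate D.
Round 3: B 44, E 21, C 39. Eliminate E.
Round 4: B 65, C 39. B has a majority.

B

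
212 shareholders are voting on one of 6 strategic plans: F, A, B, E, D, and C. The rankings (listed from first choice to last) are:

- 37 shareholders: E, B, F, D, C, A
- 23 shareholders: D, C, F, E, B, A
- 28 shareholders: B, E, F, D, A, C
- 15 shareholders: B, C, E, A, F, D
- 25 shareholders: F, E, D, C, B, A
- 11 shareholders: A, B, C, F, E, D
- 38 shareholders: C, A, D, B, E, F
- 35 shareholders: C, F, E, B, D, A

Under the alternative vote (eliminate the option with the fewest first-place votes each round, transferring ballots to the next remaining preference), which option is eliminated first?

Round 1: F 25, A 11, B 43, E 37, D 23, C 73. Eliminate A.

A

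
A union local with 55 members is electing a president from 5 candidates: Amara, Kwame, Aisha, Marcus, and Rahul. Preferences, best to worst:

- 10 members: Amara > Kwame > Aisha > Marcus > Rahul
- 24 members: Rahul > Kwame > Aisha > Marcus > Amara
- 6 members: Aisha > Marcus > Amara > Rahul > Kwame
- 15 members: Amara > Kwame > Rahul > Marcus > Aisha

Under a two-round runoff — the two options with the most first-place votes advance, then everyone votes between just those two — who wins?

Amara

Round 1 first-place votes: Amara 25, Kwame 0, Aisha 6, Marcus 0, Rahul 24.
Amara and Rahul advance.
Runoff: Amara is preferred to Rahul by 31 voters; Rahul by 24.
Amara wins the runoff.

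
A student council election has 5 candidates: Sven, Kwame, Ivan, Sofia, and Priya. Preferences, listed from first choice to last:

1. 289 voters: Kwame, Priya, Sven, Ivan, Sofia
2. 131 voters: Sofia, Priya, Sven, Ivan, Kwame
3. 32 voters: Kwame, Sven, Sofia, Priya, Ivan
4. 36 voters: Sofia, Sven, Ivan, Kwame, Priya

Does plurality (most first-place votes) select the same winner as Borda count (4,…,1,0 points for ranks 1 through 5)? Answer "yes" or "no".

yes

Plurality — first-place votes: Sven 0, Kwame 321, Ivan 0, Sofia 167, Priya 0. Winner: Kwame.
Borda — scores: Sven 1044, Kwame 1320, Ivan 492, Sofia 732, Priya 1292. Winner: Kwame.
The two methods agree.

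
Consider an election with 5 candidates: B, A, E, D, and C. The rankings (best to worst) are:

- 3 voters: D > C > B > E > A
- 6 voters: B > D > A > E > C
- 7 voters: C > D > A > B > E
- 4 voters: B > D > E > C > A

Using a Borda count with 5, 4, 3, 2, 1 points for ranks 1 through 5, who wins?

B: 3·3 + 6·5 + 7·2 + 4·5 = 73
A: 3·1 + 6·3 + 7·3 + 4·1 = 46
E: 3·2 + 6·2 + 7·1 + 4·3 = 37
D: 3·5 + 6·4 + 7·4 + 4·4 = 83
C: 3·4 + 6·1 + 7·5 + 4·2 = 61
D has the highest Borda score (83).

D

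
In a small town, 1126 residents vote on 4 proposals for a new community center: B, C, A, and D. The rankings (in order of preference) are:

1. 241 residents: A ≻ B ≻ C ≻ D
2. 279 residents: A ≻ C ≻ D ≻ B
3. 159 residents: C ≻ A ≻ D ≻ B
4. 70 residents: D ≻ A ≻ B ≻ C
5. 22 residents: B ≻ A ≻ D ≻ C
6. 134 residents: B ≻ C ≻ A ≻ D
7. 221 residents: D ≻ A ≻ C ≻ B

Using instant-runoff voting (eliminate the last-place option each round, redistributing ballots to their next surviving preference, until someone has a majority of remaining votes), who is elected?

Round 1: B 156, C 159, A 520, D 291. Eliminate B.
Round 2: C 293, A 542, D 291. Eliminate D.
Round 3: C 293, A 833. A has a majority.

A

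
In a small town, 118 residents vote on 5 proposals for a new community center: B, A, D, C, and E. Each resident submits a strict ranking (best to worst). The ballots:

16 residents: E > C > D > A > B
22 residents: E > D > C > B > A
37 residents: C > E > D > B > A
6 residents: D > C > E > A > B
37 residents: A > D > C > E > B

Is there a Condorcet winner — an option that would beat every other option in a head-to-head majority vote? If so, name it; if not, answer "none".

Checking pairwise contests:
D beats B 118–0.
D beats A 81–37.
E beats D 75–43.
D beats C 65–53.
C beats E 80–38.
Every option loses at least one head-to-head, so there is no Condorcet winner.

none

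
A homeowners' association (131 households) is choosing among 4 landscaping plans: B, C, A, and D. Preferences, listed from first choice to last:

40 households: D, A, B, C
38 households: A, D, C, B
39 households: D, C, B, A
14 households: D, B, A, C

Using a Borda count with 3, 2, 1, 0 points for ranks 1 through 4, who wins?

D

B: 40·1 + 38·0 + 39·1 + 14·2 = 107
C: 40·0 + 38·1 + 39·2 + 14·0 = 116
A: 40·2 + 38·3 + 39·0 + 14·1 = 208
D: 40·3 + 38·2 + 39·3 + 14·3 = 355
D has the highest Borda score (355).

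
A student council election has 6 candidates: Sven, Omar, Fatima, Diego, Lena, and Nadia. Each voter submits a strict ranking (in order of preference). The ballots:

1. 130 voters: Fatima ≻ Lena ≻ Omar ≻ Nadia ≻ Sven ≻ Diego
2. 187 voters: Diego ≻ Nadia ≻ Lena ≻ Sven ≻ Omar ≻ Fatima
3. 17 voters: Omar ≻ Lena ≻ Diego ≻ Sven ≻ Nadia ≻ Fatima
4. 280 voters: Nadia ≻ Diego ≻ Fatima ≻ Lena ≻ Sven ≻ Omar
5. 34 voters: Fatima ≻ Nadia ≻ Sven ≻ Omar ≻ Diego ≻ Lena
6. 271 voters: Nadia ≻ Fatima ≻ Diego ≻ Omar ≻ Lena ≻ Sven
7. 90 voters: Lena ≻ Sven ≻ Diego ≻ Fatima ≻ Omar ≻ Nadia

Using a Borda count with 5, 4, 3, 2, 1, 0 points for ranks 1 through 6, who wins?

Nadia

Sven: 130·1 + 187·2 + 17·2 + 280·1 + 34·3 + 271·0 + 90·4 = 1280
Omar: 130·3 + 187·1 + 17·5 + 280·0 + 34·2 + 271·2 + 90·1 = 1362
Fatima: 130·5 + 187·0 + 17·0 + 280·3 + 34·5 + 271·4 + 90·2 = 2924
Diego: 130·0 + 187·5 + 17·3 + 280·4 + 34·1 + 271·3 + 90·3 = 3223
Lena: 130·4 + 187·3 + 17·4 + 280·2 + 34·0 + 271·1 + 90·5 = 2430
Nadia: 130·2 + 187·4 + 17·1 + 280·5 + 34·4 + 271·5 + 90·0 = 3916
Nadia has the highest Borda score (3916).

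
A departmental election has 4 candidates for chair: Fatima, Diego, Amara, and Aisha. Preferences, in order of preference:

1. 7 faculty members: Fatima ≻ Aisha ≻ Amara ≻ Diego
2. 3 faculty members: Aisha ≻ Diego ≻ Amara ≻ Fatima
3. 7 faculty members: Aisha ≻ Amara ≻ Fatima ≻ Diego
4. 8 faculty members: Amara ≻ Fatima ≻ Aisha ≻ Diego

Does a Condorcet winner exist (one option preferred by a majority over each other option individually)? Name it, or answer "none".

none

Checking pairwise contests:
Amara beats Fatima 18–7.
Fatima beats Diego 22–3.
Aisha beats Amara 17–8.
Fatima beats Aisha 15–10.
Every option loses at least one head-to-head, so there is no Condorcet winner.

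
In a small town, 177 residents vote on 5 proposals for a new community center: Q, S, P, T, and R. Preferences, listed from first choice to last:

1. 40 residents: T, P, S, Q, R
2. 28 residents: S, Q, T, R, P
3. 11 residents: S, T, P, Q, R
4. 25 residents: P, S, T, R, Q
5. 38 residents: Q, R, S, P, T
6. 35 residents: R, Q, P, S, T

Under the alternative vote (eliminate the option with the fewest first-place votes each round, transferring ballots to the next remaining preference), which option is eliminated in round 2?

Round 1: Q 38, S 39, P 25, T 40, R 35. Eliminate P.
Round 2: Q 38, S 64, T 40, R 35. Eliminate R.

R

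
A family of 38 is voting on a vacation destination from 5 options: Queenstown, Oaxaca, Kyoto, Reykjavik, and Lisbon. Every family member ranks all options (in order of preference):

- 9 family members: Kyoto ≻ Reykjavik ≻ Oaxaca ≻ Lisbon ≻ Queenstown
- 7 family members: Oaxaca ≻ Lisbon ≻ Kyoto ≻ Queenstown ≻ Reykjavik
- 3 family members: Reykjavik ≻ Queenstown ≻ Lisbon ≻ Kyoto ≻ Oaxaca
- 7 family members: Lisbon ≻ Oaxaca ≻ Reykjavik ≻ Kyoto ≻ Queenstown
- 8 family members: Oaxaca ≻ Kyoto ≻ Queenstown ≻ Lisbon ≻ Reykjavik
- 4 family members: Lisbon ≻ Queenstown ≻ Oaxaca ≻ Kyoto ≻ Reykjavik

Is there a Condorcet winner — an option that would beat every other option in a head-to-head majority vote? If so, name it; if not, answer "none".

Oaxaca vs Queenstown: 31–7 for Oaxaca.
Oaxaca vs Kyoto: 26–12 for Oaxaca.
Oaxaca vs Reykjavik: 26–12 for Oaxaca.
Oaxaca vs Lisbon: 24–14 for Oaxaca.
Oaxaca beats every other option head-to-head.

Oaxaca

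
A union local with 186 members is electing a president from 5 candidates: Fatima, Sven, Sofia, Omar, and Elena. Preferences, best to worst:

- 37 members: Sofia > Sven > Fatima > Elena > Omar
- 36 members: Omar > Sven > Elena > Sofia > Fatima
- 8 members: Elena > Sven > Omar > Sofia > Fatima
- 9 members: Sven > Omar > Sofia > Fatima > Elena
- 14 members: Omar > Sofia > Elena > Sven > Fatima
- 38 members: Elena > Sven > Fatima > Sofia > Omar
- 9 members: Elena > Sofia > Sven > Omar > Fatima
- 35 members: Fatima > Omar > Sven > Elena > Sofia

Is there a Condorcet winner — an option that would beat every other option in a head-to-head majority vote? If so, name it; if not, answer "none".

Sven vs Fatima: 151–35 for Sven.
Sven vs Sofia: 126–60 for Sven.
Sven vs Omar: 101–85 for Sven.
Sven vs Elena: 117–69 for Sven.
Sven beats every other option head-to-head.

Sven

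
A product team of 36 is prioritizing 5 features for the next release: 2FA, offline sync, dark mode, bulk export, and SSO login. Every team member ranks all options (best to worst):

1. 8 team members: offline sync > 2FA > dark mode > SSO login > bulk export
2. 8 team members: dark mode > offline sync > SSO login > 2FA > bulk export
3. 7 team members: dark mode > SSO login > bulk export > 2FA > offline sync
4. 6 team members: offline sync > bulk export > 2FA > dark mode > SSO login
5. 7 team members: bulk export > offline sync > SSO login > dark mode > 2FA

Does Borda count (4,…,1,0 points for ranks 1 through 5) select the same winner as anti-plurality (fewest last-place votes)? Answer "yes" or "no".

no

Borda — scores: 2FA 51, offline sync 101, dark mode 89, bulk export 60, SSO login 59. Winner: offline sync.
Anti-plurality — last-place votes: 2FA 7, offline sync 7, dark mode 0, bulk export 16, SSO login 6. Winner: dark mode.
The two methods disagree.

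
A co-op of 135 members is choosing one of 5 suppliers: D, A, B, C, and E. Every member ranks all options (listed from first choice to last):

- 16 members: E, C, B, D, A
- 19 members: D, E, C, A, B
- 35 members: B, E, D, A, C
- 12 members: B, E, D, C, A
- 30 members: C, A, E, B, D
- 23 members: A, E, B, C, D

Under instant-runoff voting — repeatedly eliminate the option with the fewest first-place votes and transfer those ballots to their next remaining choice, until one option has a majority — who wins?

B

Round 1: D 19, A 23, B 47, C 30, E 16. Eliminate E.
Round 2: D 19, A 23, B 47, C 46. Eliminate D.
Round 3: A 23, B 47, C 65. Eliminate A.
Round 4: B 70, C 65. B has a majority.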